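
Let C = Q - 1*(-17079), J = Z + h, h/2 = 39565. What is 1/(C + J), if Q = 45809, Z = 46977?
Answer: 1/188995 ≈ 5.2911e-6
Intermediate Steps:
h = 79130 (h = 2*39565 = 79130)
J = 126107 (J = 46977 + 79130 = 126107)
C = 62888 (C = 45809 - 1*(-17079) = 45809 + 17079 = 62888)
1/(C + J) = 1/(62888 + 126107) = 1/188995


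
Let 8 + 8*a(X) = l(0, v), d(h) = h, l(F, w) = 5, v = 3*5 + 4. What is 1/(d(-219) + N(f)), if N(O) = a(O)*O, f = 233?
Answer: -8/2451 ≈ -0.0032640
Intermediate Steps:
v = 19 (v = 15 + 4 = 19)
a(X) = -3/8 (a(X) = -1 + (⅛)*5 = -1 + 5/8 = -3/8)
N(O) = -3*O/8
1/(d(-219) + N(f)) = 1/(-219 - 3/8*233) = 1/(-219 - 699/8) = 1/(-2451/8) = -8/2451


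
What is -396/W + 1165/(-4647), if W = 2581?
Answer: -4847077/11993907 ≈ -0.40413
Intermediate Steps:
-396/W + 1165/(-4647) = -396/2581 + 1165/(-4647) = -396*1/2581 + 1165*(-1/4647) = -396/2581 - 1165/4647 = -4847077/11993907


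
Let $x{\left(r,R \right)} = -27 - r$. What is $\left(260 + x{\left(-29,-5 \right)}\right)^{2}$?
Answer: $68644$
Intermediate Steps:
$\left(260 + x{\left(-29,-5 \right)}\right)^{2} = \left(260 - -2\right)^{2} = \left(260 + \left(-27 + 29\right)\right)^{2} = \left(260 + 2\right)^{2} = 262^{2} = 68644$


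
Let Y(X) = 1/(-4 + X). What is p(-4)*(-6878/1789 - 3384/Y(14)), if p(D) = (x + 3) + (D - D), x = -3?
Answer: 0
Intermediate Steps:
p(D) = 0 (p(D) = (-3 + 3) + (D - D) = 0 + 0 = 0)
p(-4)*(-6878/1789 - 3384/Y(14)) = 0*(-6878/1789 - 3384/(1/(-4 + 14))) = 0*(-6878*1/1789 - 3384/(1/10)) = 0*(-6878/1789 - 3384/1/10) = 0*(-6878/1789 - 3384*10) = 0*(-6878/1789 - 33840) = 0*(-60546638/1789) = 0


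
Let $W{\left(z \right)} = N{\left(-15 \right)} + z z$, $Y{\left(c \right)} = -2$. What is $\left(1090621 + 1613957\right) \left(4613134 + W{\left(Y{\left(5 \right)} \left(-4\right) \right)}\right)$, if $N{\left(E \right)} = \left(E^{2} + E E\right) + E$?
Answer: $12477930311874$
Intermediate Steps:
$N{\left(E \right)} = E + 2 E^{2}$ ($N{\left(E \right)} = \left(E^{2} + E^{2}\right) + E = 2 E^{2} + E = E + 2 E^{2}$)
$W{\left(z \right)} = 435 + z^{2}$ ($W{\left(z \right)} = - 15 \left(1 + 2 \left(-15\right)\right) + z z = - 15 \left(1 - 30\right) + z^{2} = \left(-15\right) \left(-29\right) + z^{2} = 435 + z^{2}$)
$\left(1090621 + 1613957\right) \left(4613134 + W{\left(Y{\left(5 \right)} \left(-4\right) \right)}\right) = \left(1090621 + 1613957\right) \left(4613134 + \left(435 + \left(\left(-2\right) \left(-4\right)\right)^{2}\right)\right) = 2704578 \left(4613134 + \left(435 + 8^{2}\right)\right) = 2704578 \left(4613134 + \left(435 + 64\right)\right) = 2704578 \left(4613134 + 499\right) = 2704578 \cdot 4613633 = 12477930311874$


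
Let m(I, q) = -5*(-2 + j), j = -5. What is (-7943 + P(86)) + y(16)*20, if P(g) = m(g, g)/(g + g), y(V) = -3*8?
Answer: -1448721/172 ≈ -8422.8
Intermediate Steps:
y(V) = -24
m(I, q) = 35 (m(I, q) = -5*(-2 - 5) = -5*(-7) = 35)
P(g) = 35/(2*g) (P(g) = 35/(g + g) = 35/((2*g)) = 35*(1/(2*g)) = 35/(2*g))
(-7943 + P(86)) + y(16)*20 = (-7943 + (35/2)/86) - 24*20 = (-7943 + (35/2)*(1/86)) - 480 = (-7943 + 35/172) - 480 = -1366161/172 - 480 = -1448721/172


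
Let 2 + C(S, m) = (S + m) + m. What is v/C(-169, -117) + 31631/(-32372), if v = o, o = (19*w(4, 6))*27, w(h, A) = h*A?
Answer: -5078699/161860 ≈ -31.377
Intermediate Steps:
C(S, m) = -2 + S + 2*m (C(S, m) = -2 + ((S + m) + m) = -2 + (S + 2*m) = -2 + S + 2*m)
w(h, A) = A*h
o = 12312 (o = (19*(6*4))*27 = (19*24)*27 = 456*27 = 12312)
v = 12312
v/C(-169, -117) + 31631/(-32372) = 12312/(-2 - 169 + 2*(-117)) + 31631/(-32372) = 12312/(-2 - 169 - 234) + 31631*(-1/32372) = 12312/(-405) - 31631/32372 = 12312*(-1/405) - 31631/32372 = -152/5 - 31631/32372 = -5078699/161860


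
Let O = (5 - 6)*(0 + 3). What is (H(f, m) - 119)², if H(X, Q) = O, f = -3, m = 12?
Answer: 14884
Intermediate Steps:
O = -3 (O = -1*3 = -3)
H(X, Q) = -3
(H(f, m) - 119)² = (-3 - 119)² = (-122)² = 14884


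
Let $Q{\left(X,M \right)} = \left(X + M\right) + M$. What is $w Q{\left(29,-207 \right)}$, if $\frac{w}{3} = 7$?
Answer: $-8085$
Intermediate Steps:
$Q{\left(X,M \right)} = X + 2 M$ ($Q{\left(X,M \right)} = \left(M + X\right) + M = X + 2 M$)
$w = 21$ ($w = 3 \cdot 7 = 21$)
$w Q{\left(29,-207 \right)} = 21 \left(29 + 2 \left(-207\right)\right) = 21 \left(29 - 414\right) = 21 \left(-385\right) = -8085$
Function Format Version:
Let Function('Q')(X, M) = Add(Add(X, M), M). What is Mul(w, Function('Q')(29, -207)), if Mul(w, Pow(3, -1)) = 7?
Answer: -8085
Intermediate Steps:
Function('Q')(X, M) = Add(X, Mul(2, M)) (Function('Q')(X, M) = Add(Add(M, X), M) = Add(X, Mul(2, M)))
w = 21 (w = Mul(3, 7) = 21)
Mul(w, Function('Q')(29, -207)) = Mul(21, Add(29, Mul(2, -207))) = Mul(21, Add(29, -414)) = Mul(21, -385) = -8085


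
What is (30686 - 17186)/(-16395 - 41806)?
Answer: -13500/58201 ≈ -0.23195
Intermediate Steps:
(30686 - 17186)/(-16395 - 41806) = 13500/(-58201) = 13500*(-1/58201) = -13500/58201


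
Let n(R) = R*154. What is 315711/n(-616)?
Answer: -28701/8624 ≈ -3.3280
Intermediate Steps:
n(R) = 154*R
315711/n(-616) = 315711/((154*(-616))) = 315711/(-94864) = 315711*(-1/94864) = -28701/8624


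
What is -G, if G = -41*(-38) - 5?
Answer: -1553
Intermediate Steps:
G = 1553 (G = 1558 - 5 = 1553)
-G = -1*1553 = -1553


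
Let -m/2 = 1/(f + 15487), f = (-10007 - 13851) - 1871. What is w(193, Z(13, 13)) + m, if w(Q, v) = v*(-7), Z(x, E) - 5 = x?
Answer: -645245/5121 ≈ -126.00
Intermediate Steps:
Z(x, E) = 5 + x
w(Q, v) = -7*v
f = -25729 (f = -23858 - 1871 = -25729)
m = 1/5121 (m = -2/(-25729 + 15487) = -2/(-10242) = -2*(-1/10242) = 1/5121 ≈ 0.00019527)
w(193, Z(13, 13)) + m = -7*(5 + 13) + 1/5121 = -7*18 + 1/5121 = -126 + 1/5121 = -645245/5121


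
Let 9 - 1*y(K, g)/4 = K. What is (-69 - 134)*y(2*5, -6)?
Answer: 812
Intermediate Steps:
y(K, g) = 36 - 4*K
(-69 - 134)*y(2*5, -6) = (-69 - 134)*(36 - 8*5) = -203*(36 - 4*10) = -203*(36 - 40) = -203*(-4) = 812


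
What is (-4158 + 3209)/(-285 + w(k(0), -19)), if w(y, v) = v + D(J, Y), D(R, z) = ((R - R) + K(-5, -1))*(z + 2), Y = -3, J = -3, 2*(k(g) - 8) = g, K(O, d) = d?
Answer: 949/303 ≈ 3.1320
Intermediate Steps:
k(g) = 8 + g/2
D(R, z) = -2 - z (D(R, z) = ((R - R) - 1)*(z + 2) = (0 - 1)*(2 + z) = -(2 + z) = -2 - z)
w(y, v) = 1 + v (w(y, v) = v + (-2 - 1*(-3)) = v + (-2 + 3) = v + 1 = 1 + v)
(-4158 + 3209)/(-285 + w(k(0), -19)) = (-4158 + 3209)/(-285 + (1 - 19)) = -949/(-285 - 18) = -949/(-303) = -949*(-1/303) = 949/303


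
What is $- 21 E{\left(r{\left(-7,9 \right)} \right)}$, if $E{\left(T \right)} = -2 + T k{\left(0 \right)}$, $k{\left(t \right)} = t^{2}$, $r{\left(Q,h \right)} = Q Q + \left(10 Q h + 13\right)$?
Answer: $42$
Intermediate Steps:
$r{\left(Q,h \right)} = 13 + Q^{2} + 10 Q h$ ($r{\left(Q,h \right)} = Q^{2} + \left(10 Q h + 13\right) = Q^{2} + \left(13 + 10 Q h\right) = 13 + Q^{2} + 10 Q h$)
$E{\left(T \right)} = -2$ ($E{\left(T \right)} = -2 + T 0^{2} = -2 + T 0 = -2 + 0 = -2$)
$- 21 E{\left(r{\left(-7,9 \right)} \right)} = \left(-21\right) \left(-2\right) = 42$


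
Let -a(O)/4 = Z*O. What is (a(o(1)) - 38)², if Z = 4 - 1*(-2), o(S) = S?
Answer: 3844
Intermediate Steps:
Z = 6 (Z = 4 + 2 = 6)
a(O) = -24*O
(a(o(1)) - 38)² = (-24*1 - 38)² = (-24 - 38)² = (-62)² = 3844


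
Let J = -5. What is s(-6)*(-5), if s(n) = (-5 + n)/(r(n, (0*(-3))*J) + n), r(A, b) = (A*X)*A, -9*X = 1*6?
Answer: -11/6 ≈ -1.8333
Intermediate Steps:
X = -⅔ (X = -6/9 = -⅑*6 = -⅔ ≈ -0.66667)
r(A, b) = -2*A²/3 (r(A, b) = (A*(-⅔))*A = (-2*A/3)*A = -2*A²/3)
s(n) = (-5 + n)/(n - 2*n²/3) (s(n) = (-5 + n)/(-2*n²/3 + n) = (-5 + n)/(n - 2*n²/3))
s(-6)*(-5) = (3*(5 - 1*(-6))/(-6*(-3 + 2*(-6))))*(-5) = (3*(-⅙)*(5 + 6)/(-3 - 12))*(-5) = (3*(-⅙)*11/(-15))*(-5) = (3*(-⅙)*(-1/15)*11)*(-5) = (11/30)*(-5) = -11/6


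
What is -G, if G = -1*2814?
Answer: 2814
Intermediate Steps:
G = -2814
-G = -1*(-2814) = 2814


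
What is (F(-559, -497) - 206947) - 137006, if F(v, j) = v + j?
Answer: -345009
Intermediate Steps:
F(v, j) = j + v
(F(-559, -497) - 206947) - 137006 = ((-497 - 559) - 206947) - 137006 = (-1056 - 206947) - 137006 = -208003 - 137006 = -345009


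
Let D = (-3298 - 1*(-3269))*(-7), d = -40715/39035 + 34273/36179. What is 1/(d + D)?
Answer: 282449453/57310202673 ≈ 0.0049284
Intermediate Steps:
d = -27036286/282449453 (d = -40715*1/39035 + 34273*(1/36179) = -8143/7807 + 34273/36179 = -27036286/282449453 ≈ -0.095721)
D = 203 (D = (-3298 + 3269)*(-7) = -29*(-7) = 203)
1/(d + D) = 1/(-27036286/282449453 + 203) = 1/(57310202673/282449453) = 282449453/57310202673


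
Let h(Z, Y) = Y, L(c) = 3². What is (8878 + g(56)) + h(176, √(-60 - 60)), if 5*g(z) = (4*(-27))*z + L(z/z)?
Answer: 38351/5 + 2*I*√30 ≈ 7670.2 + 10.954*I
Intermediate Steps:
L(c) = 9
g(z) = 9/5 - 108*z/5 (g(z) = ((4*(-27))*z + 9)/5 = (-108*z + 9)/5 = (9 - 108*z)/5 = 9/5 - 108*z/5)
(8878 + g(56)) + h(176, √(-60 - 60)) = (8878 + (9/5 - 108/5*56)) + √(-60 - 60) = (8878 + (9/5 - 6048/5)) + √(-120) = (8878 - 6039/5) + 2*I*√30 = 38351/5 + 2*I*√30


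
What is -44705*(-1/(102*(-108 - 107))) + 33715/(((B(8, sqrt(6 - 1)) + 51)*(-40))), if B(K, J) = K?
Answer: -16897475/1035096 ≈ -16.325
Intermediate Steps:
-44705*(-1/(102*(-108 - 107))) + 33715/(((B(8, sqrt(6 - 1)) + 51)*(-40))) = -44705*(-1/(102*(-108 - 107))) + 33715/(((8 + 51)*(-40))) = -44705/((-102*(-215))) + 33715/((59*(-40))) = -44705/21930 + 33715/(-2360) = -44705*1/21930 + 33715*(-1/2360) = -8941/4386 - 6743/472 = -16897475/1035096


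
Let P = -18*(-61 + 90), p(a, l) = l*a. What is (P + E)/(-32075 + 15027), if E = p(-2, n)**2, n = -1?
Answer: 259/8524 ≈ 0.030385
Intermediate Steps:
p(a, l) = a*l
E = 4 (E = (-2*(-1))**2 = 2**2 = 4)
P = -522 (P = -18*29 = -522)
(P + E)/(-32075 + 15027) = (-522 + 4)/(-32075 + 15027) = -518/(-17048) = -518*(-1/17048) = 259/8524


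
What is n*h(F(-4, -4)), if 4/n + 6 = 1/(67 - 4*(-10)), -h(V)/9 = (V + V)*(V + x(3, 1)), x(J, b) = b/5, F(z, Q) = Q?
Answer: 585504/3205 ≈ 182.68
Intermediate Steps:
x(J, b) = b/5 (x(J, b) = b*(⅕) = b/5)
h(V) = -18*V*(⅕ + V) (h(V) = -9*(V + V)*(V + (⅕)*1) = -9*2*V*(V + ⅕) = -9*2*V*(⅕ + V) = -18*V*(⅕ + V))
n = -428/641 (n = 4/(-6 + 1/(67 - 4*(-10))) = 4/(-6 + 1/(67 + 40)) = 4/(-6 + 1/107) = 4/(-641/107) = 4*(-107/641) = -428/641 ≈ -0.66771)
n*h(F(-4, -4)) = -(-7704)*(-4)*(1 + 5*(-4))/3205 = -(-7704)*(-4)*(1 - 20)/3205 = -(-7704)*(-4)*(-19)/3205 = -428/641*(-1368/5) = 585504/3205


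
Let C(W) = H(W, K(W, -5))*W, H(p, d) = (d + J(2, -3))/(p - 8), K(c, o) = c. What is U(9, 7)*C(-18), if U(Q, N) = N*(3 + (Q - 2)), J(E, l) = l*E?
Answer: -15120/13 ≈ -1163.1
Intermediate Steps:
J(E, l) = E*l
U(Q, N) = N*(1 + Q) (U(Q, N) = N*(3 + (-2 + Q)) = N*(1 + Q))
H(p, d) = (-6 + d)/(-8 + p) (H(p, d) = (d + 2*(-3))/(p - 8) = (d - 6)/(-8 + p) = (-6 + d)/(-8 + p))
C(W) = W*(-6 + W)/(-8 + W) (C(W) = ((-6 + W)/(-8 + W))*W = W*(-6 + W)/(-8 + W))
U(9, 7)*C(-18) = (7*(1 + 9))*(-18*(-6 - 18)/(-8 - 18)) = (7*10)*(-18*(-24)/(-26)) = 70*(-18*(-1/26)*(-24)) = 70*(-216/13) = -15120/13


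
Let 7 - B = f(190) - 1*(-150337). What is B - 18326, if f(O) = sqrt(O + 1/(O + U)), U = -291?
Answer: -168656 - sqrt(1938089)/101 ≈ -1.6867e+5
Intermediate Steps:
f(O) = sqrt(O + 1/(-291 + O)) (f(O) = sqrt(O + 1/(O - 291)) = sqrt(O + 1/(-291 + O)))
B = -150330 - sqrt(1938089)/101 (B = 7 - (sqrt((1 + 190*(-291 + 190))/(-291 + 190)) - 1*(-150337)) = 7 - (sqrt((1 + 190*(-101))/(-101)) + 150337) = 7 - (sqrt(-(1 - 19190)/101) + 150337) = 7 - (sqrt(-1/101*(-19189)) + 150337) = 7 - (sqrt(19189/101) + 150337) = 7 - (sqrt(1938089)/101 + 150337) = 7 - (150337 + sqrt(1938089)/101) = 7 + (-150337 - sqrt(1938089)/101) = -150330 - sqrt(1938089)/101 ≈ -1.5034e+5)
B - 18326 = (-150330 - sqrt(1938089)/101) - 18326 = -168656 - sqrt(1938089)/101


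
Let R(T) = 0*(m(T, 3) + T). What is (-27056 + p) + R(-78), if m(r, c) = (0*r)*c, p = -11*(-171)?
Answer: -25175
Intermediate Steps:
p = 1881
m(r, c) = 0 (m(r, c) = 0*c = 0)
R(T) = 0 (R(T) = 0*(0 + T) = 0*T = 0)
(-27056 + p) + R(-78) = (-27056 + 1881) + 0 = -25175 + 0 = -25175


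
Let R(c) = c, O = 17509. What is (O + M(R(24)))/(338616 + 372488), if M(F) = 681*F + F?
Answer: 33877/711104 ≈ 0.047640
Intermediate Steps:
M(F) = 682*F
(O + M(R(24)))/(338616 + 372488) = (17509 + 682*24)/(338616 + 372488) = (17509 + 16368)/711104 = 33877*(1/711104) = 33877/711104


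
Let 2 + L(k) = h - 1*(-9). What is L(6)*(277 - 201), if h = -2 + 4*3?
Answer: 1292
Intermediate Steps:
h = 10 (h = -2 + 12 = 10)
L(k) = 17 (L(k) = -2 + (10 - 1*(-9)) = -2 + (10 + 9) = -2 + 19 = 17)
L(6)*(277 - 201) = 17*(277 - 201) = 17*76 = 1292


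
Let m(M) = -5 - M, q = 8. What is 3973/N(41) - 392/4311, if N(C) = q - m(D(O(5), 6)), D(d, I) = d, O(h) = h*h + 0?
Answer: 17112707/163818 ≈ 104.46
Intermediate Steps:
O(h) = h**2 (O(h) = h**2 + 0 = h**2)
N(C) = 38 (N(C) = 8 - (-5 - 1*5**2) = 8 - (-5 - 1*25) = 8 - (-5 - 25) = 8 - 1*(-30) = 8 + 30 = 38)
3973/N(41) - 392/4311 = 3973/38 - 392/4311 = 17112707/163818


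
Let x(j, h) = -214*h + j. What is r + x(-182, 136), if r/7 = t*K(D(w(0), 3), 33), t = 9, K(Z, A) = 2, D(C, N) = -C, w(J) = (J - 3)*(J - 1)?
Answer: -29160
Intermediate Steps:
w(J) = (-1 + J)*(-3 + J) (w(J) = (-3 + J)*(-1 + J) = (-1 + J)*(-3 + J))
x(j, h) = j - 214*h
r = 126 (r = 7*(9*2) = 7*18 = 126)
r + x(-182, 136) = 126 + (-182 - 214*136) = 126 + (-182 - 29104) = 126 - 29286 = -29160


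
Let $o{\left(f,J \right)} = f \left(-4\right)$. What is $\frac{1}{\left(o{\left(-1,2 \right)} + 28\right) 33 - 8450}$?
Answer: $- \frac{1}{7394} \approx -0.00013524$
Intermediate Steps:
$o{\left(f,J \right)} = - 4 f$
$\frac{1}{\left(o{\left(-1,2 \right)} + 28\right) 33 - 8450} = \frac{1}{\left(\left(-4\right) \left(-1\right) + 28\right) 33 - 8450} = \frac{1}{\left(4 + 28\right) 33 - 8450} = \frac{1}{32 \cdot 33 - 8450} = \frac{1}{1056 - 8450} = \frac{1}{-7394} = - \frac{1}{7394}$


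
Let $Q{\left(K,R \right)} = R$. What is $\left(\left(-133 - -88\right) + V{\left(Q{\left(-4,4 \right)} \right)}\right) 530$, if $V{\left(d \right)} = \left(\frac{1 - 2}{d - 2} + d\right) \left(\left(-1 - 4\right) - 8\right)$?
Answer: $-47965$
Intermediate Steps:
$V{\left(d \right)} = - 13 d + \frac{13}{-2 + d}$ ($V{\left(d \right)} = \left(- \frac{1}{-2 + d} + d\right) \left(\left(-1 - 4\right) - 8\right) = \left(d - \frac{1}{-2 + d}\right) \left(-5 - 8\right) = \left(d - \frac{1}{-2 + d}\right) \left(-13\right) = - 13 d + \frac{13}{-2 + d}$)
$\left(\left(-133 - -88\right) + V{\left(Q{\left(-4,4 \right)} \right)}\right) 530 = \left(\left(-133 - -88\right) + \frac{13 \left(1 - 4^{2} + 2 \cdot 4\right)}{-2 + 4}\right) 530 = \left(\left(-133 + 88\right) + \frac{13 \left(1 - 16 + 8\right)}{2}\right) 530 = \left(-45 + 13 \cdot \frac{1}{2} \left(1 - 16 + 8\right)\right) 530 = \left(-45 + 13 \cdot \frac{1}{2} \left(-7\right)\right) 530 = \left(-45 - \frac{91}{2}\right) 530 = \left(- \frac{181}{2}\right) 530 = -47965$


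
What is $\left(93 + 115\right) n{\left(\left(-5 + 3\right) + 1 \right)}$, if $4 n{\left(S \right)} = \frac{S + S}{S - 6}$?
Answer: $\frac{104}{7} \approx 14.857$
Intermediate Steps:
$n{\left(S \right)} = \frac{S}{2 \left(-6 + S\right)}$ ($n{\left(S \right)} = \frac{\left(S + S\right) \frac{1}{S - 6}}{4} = \frac{2 S \frac{1}{-6 + S}}{4} = \frac{S}{2 \left(-6 + S\right)}$)
$\left(93 + 115\right) n{\left(\left(-5 + 3\right) + 1 \right)} = \left(93 + 115\right) \frac{\left(-5 + 3\right) + 1}{2 \left(-6 + \left(\left(-5 + 3\right) + 1\right)\right)} = 208 \frac{-2 + 1}{2 \left(-6 + \left(-2 + 1\right)\right)} = 208 \cdot \frac{1}{2} \left(-1\right) \frac{1}{-6 - 1} = 208 \cdot \frac{1}{2} \left(-1\right) \frac{1}{-7} = 208 \cdot \frac{1}{2} \left(-1\right) \left(- \frac{1}{7}\right) = 208 \cdot \frac{1}{14} = \frac{104}{7}$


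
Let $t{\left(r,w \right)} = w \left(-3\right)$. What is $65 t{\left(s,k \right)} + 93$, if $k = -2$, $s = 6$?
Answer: $483$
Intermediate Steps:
$t{\left(r,w \right)} = - 3 w$
$65 t{\left(s,k \right)} + 93 = 65 \left(\left(-3\right) \left(-2\right)\right) + 93 = 65 \cdot 6 + 93 = 390 + 93 = 483$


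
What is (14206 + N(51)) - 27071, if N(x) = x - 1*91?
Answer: -12905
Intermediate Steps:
N(x) = -91 + x (N(x) = x - 91 = -91 + x)
(14206 + N(51)) - 27071 = (14206 + (-91 + 51)) - 27071 = (14206 - 40) - 27071 = 14166 - 27071 = -12905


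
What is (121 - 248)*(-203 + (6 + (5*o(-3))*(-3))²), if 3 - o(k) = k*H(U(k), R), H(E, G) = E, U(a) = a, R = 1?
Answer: -1144651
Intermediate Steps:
o(k) = 3 - k² (o(k) = 3 - k*k = 3 - k²)
(121 - 248)*(-203 + (6 + (5*o(-3))*(-3))²) = (121 - 248)*(-203 + (6 + (5*(3 - 1*(-3)²))*(-3))²) = -127*(-203 + (6 + (5*(3 - 1*9))*(-3))²) = -127*(-203 + (6 + (5*(3 - 9))*(-3))²) = -127*(-203 + (6 + (5*(-6))*(-3))²) = -127*(-203 + (6 - 30*(-3))²) = -127*(-203 + (6 + 90)²) = -127*(-203 + 96²) = -127*(-203 + 9216) = -127*9013 = -1144651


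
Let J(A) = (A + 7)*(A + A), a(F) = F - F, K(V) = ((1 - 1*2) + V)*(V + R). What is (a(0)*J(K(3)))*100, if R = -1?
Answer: 0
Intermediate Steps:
K(V) = (-1 + V)² (K(V) = ((1 - 1*2) + V)*(V - 1) = ((1 - 2) + V)*(-1 + V) = (-1 + V)*(-1 + V) = (-1 + V)²)
a(F) = 0
J(A) = 2*A*(7 + A) (J(A) = (7 + A)*(2*A) = 2*A*(7 + A))
(a(0)*J(K(3)))*100 = (0*(2*(1 + 3² - 2*3)*(7 + (1 + 3² - 2*3))))*100 = (0*(2*(1 + 9 - 6)*(7 + (1 + 9 - 6))))*100 = (0*(2*4*(7 + 4)))*100 = (0*(2*4*11))*100 = (0*88)*100 = 0*100 = 0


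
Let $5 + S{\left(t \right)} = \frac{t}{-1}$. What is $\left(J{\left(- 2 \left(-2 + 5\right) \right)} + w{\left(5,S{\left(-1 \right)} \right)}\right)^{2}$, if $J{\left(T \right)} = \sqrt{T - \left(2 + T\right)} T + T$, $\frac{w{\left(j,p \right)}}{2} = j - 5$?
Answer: $-36 + 72 i \sqrt{2} \approx -36.0 + 101.82 i$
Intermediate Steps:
$S{\left(t \right)} = -5 - t$ ($S{\left(t \right)} = -5 + \frac{t}{-1} = -5 + t \left(-1\right) = -5 - t$)
$w{\left(j,p \right)} = -10 + 2 j$ ($w{\left(j,p \right)} = 2 \left(j - 5\right) = 2 \left(-5 + j\right) = -10 + 2 j$)
$J{\left(T \right)} = T + i T \sqrt{2}$ ($J{\left(T \right)} = \sqrt{-2} T + T = i \sqrt{2} T + T = i T \sqrt{2} + T = T + i T \sqrt{2}$)
$\left(J{\left(- 2 \left(-2 + 5\right) \right)} + w{\left(5,S{\left(-1 \right)} \right)}\right)^{2} = \left(- 2 \left(-2 + 5\right) \left(1 + i \sqrt{2}\right) + \left(-10 + 2 \cdot 5\right)\right)^{2} = \left(\left(-2\right) 3 \left(1 + i \sqrt{2}\right) + \left(-10 + 10\right)\right)^{2} = \left(- 6 \left(1 + i \sqrt{2}\right) + 0\right)^{2} = \left(\left(-6 - 6 i \sqrt{2}\right) + 0\right)^{2} = \left(-6 - 6 i \sqrt{2}\right)^{2}$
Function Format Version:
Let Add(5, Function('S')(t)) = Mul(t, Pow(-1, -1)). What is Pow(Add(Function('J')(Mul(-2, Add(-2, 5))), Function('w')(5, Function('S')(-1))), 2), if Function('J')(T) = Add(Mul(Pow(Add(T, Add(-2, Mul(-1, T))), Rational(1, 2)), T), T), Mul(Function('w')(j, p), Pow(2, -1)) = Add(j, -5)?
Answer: Add(-36, Mul(72, I, Pow(2, Rational(1, 2)))) ≈ Add(-36.000, Mul(101.82, I))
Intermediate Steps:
Function('S')(t) = Add(-5, Mul(-1, t)) (Function('S')(t) = Add(-5, Mul(t, Pow(-1, -1))) = Add(-5, Mul(t, -1)) = Add(-5, Mul(-1, t)))
Function('w')(j, p) = Add(-10, Mul(2, j)) (Function('w')(j, p) = Mul(2, Add(j, -5)) = Mul(2, Add(-5, j)) = Add(-10, Mul(2, j)))
Function('J')(T) = Add(T, Mul(I, T, Pow(2, Rational(1, 2)))) (Function('J')(T) = Add(Mul(Pow(-2, Rational(1, 2)), T), T) = Add(Mul(Mul(I, Pow(2, Rational(1, 2))), T), T) = Add(Mul(I, T, Pow(2, Rational(1, 2))), T) = Add(T, Mul(I, T, Pow(2, Rational(1, 2)))))
Pow(Add(Function('J')(Mul(-2, Add(-2, 5))), Function('w')(5, Function('S')(-1))), 2) = Pow(Add(Mul(Mul(-2, Add(-2, 5)), Add(1, Mul(I, Pow(2, Rational(1, 2))))), Add(-10, Mul(2, 5))), 2) = Pow(Add(Mul(Mul(-2, 3), Add(1, Mul(I, Pow(2, Rational(1, 2))))), Add(-10, 10)), 2) = Pow(Add(Mul(-6, Add(1, Mul(I, Pow(2, Rational(1, 2))))), 0), 2) = Pow(Add(Add(-6, Mul(-6, I, Pow(2, Rational(1, 2)))), 0), 2) = Pow(Add(-6, Mul(-6, I, Pow(2, Rational(1, 2)))), 2)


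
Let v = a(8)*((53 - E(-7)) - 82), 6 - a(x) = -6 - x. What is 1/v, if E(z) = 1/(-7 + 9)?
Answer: -1/590 ≈ -0.0016949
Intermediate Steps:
a(x) = 12 + x (a(x) = 6 - (-6 - x) = 6 + (6 + x) = 12 + x)
E(z) = ½ (E(z) = 1/2 = ½)
v = -590 (v = (12 + 8)*((53 - 1*½) - 82) = 20*((53 - ½) - 82) = 20*(105/2 - 82) = 20*(-59/2) = -590)
1/v = 1/(-590) = -1/590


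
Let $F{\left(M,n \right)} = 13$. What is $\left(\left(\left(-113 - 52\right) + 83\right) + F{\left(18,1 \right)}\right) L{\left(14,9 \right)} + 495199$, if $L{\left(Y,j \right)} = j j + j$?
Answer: $488989$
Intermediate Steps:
$L{\left(Y,j \right)} = j + j^{2}$ ($L{\left(Y,j \right)} = j^{2} + j = j + j^{2}$)
$\left(\left(\left(-113 - 52\right) + 83\right) + F{\left(18,1 \right)}\right) L{\left(14,9 \right)} + 495199 = \left(\left(\left(-113 - 52\right) + 83\right) + 13\right) 9 \left(1 + 9\right) + 495199 = \left(\left(-165 + 83\right) + 13\right) 9 \cdot 10 + 495199 = \left(-82 + 13\right) 90 + 495199 = \left(-69\right) 90 + 495199 = -6210 + 495199 = 488989$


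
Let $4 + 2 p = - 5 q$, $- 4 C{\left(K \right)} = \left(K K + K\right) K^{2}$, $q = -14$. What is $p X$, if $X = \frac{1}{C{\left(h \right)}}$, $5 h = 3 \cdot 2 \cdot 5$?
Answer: $- \frac{11}{126} \approx -0.087302$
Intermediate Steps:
$h = 6$ ($h = \frac{3 \cdot 2 \cdot 5}{5} = \frac{3 \cdot 10}{5} = \frac{1}{5} \cdot 30 = 6$)
$C{\left(K \right)} = - \frac{K^{2} \left(K + K^{2}\right)}{4}$ ($C{\left(K \right)} = - \frac{\left(K K + K\right) K^{2}}{4} = - \frac{\left(K^{2} + K\right) K^{2}}{4} = - \frac{\left(K + K^{2}\right) K^{2}}{4} = - \frac{K^{2} \left(K + K^{2}\right)}{4}$)
$X = - \frac{1}{378}$ ($X = \frac{1}{\frac{1}{4} \cdot 6^{3} \left(-1 - 6\right)} = \frac{1}{\frac{1}{4} \cdot 216 \left(-1 - 6\right)} = \frac{1}{\frac{1}{4} \cdot 216 \left(-7\right)} = \frac{1}{-378} = - \frac{1}{378} \approx -0.0026455$)
$p = 33$ ($p = -2 + \frac{\left(-5\right) \left(-14\right)}{2} = -2 + \frac{1}{2} \cdot 70 = -2 + 35 = 33$)
$p X = 33 \left(- \frac{1}{378}\right) = - \frac{11}{126}$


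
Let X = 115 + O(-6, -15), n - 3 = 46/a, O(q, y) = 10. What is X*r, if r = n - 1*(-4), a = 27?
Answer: 29375/27 ≈ 1088.0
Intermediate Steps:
n = 127/27 (n = 3 + 46/27 = 127/27 ≈ 4.7037)
X = 125 (X = 115 + 10 = 125)
r = 235/27 (r = 127/27 - 1*(-4) = 127/27 + 4 = 235/27 ≈ 8.7037)
X*r = 125*(235/27) = 29375/27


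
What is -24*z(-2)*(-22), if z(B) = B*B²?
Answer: -4224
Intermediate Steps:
z(B) = B³
-24*z(-2)*(-22) = -24*(-2)³*(-22) = -24*(-8)*(-22) = 192*(-22) = -4224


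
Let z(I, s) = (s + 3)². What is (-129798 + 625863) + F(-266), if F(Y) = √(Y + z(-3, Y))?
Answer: 496065 + √68903 ≈ 4.9633e+5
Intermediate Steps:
z(I, s) = (3 + s)²
F(Y) = √(Y + (3 + Y)²)
(-129798 + 625863) + F(-266) = (-129798 + 625863) + √(-266 + (3 - 266)²) = 496065 + √(-266 + (-263)²) = 496065 + √(-266 + 69169) = 496065 + √68903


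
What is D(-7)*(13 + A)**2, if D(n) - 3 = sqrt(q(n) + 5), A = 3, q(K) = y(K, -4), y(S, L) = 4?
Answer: 1536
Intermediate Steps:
q(K) = 4
D(n) = 6 (D(n) = 3 + sqrt(4 + 5) = 3 + sqrt(9) = 3 + 3 = 6)
D(-7)*(13 + A)**2 = 6*(13 + 3)**2 = 6*16**2 = 6*256 = 1536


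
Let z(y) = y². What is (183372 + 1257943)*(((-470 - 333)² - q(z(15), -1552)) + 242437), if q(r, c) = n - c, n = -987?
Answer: 1277986625515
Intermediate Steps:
q(r, c) = -987 - c
(183372 + 1257943)*(((-470 - 333)² - q(z(15), -1552)) + 242437) = (183372 + 1257943)*(((-470 - 333)² - (-987 - 1*(-1552))) + 242437) = 1441315*(((-803)² - (-987 + 1552)) + 242437) = 1441315*((644809 - 1*565) + 242437) = 1441315*((644809 - 565) + 242437) = 1441315*(644244 + 242437) = 1441315*886681 = 1277986625515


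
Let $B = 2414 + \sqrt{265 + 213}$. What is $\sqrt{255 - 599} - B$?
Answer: $-2414 - \sqrt{478} + 2 i \sqrt{86} \approx -2435.9 + 18.547 i$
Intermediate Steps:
$B = 2414 + \sqrt{478} \approx 2435.9$
$\sqrt{255 - 599} - B = \sqrt{255 - 599} - \left(2414 + \sqrt{478}\right) = \sqrt{-344} - \left(2414 + \sqrt{478}\right) = 2 i \sqrt{86} - \left(2414 + \sqrt{478}\right) = -2414 - \sqrt{478} + 2 i \sqrt{86}$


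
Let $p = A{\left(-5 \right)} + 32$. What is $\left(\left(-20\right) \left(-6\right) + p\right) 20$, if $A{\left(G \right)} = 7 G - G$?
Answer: $2440$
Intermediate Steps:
$A{\left(G \right)} = 6 G$
$p = 2$ ($p = 6 \left(-5\right) + 32 = -30 + 32 = 2$)
$\left(\left(-20\right) \left(-6\right) + p\right) 20 = \left(\left(-20\right) \left(-6\right) + 2\right) 20 = \left(120 + 2\right) 20 = 122 \cdot 20 = 2440$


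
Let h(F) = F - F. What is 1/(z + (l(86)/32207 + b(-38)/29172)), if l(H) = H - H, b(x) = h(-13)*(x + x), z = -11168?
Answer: -1/11168 ≈ -8.9542e-5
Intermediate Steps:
h(F) = 0
b(x) = 0 (b(x) = 0*(x + x) = 0*(2*x) = 0)
l(H) = 0
1/(z + (l(86)/32207 + b(-38)/29172)) = 1/(-11168 + (0/32207 + 0/29172)) = 1/(-11168 + (0*(1/32207) + 0*(1/29172))) = 1/(-11168 + (0 + 0)) = 1/(-11168 + 0) = 1/(-11168) = -1/11168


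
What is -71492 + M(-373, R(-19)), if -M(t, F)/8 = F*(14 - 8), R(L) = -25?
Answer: -70292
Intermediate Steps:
M(t, F) = -48*F (M(t, F) = -8*F*(14 - 8) = -8*F*6 = -48*F)
-71492 + M(-373, R(-19)) = -71492 - 48*(-25) = -71492 + 1200 = -70292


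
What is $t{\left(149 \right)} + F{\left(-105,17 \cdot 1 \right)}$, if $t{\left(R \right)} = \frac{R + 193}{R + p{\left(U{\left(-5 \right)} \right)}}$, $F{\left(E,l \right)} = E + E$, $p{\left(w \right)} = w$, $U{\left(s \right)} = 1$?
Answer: $- \frac{5193}{25} \approx -207.72$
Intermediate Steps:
$F{\left(E,l \right)} = 2 E$
$t{\left(R \right)} = \frac{193 + R}{1 + R}$ ($t{\left(R \right)} = \frac{R + 193}{R + 1} = \frac{193 + R}{1 + R}$)
$t{\left(149 \right)} + F{\left(-105,17 \cdot 1 \right)} = \frac{193 + 149}{1 + 149} + 2 \left(-105\right) = \frac{1}{150} \cdot 342 - 210 = \frac{57}{25} - 210 = - \frac{5193}{25}$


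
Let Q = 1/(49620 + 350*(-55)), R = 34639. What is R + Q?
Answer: 1051986431/30370 ≈ 34639.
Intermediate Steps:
Q = 1/30370 (Q = 1/(49620 - 19250) = 1/30370 ≈ 3.2927e-5)
R + Q = 34639 + 1/30370 = 1051986431/30370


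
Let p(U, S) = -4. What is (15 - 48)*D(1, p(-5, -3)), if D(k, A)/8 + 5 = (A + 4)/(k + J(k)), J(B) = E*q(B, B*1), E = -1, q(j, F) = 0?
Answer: 1320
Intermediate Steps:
J(B) = 0 (J(B) = -1*0 = 0)
D(k, A) = -40 + 8*(4 + A)/k (D(k, A) = -40 + 8*((A + 4)/(k + 0)) = -40 + 8*((4 + A)/k) = -40 + 8*(4 + A)/k)
(15 - 48)*D(1, p(-5, -3)) = (15 - 48)*(8*(4 - 4 - 5*1)/1) = -264*(4 - 4 - 5) = -264*(-5) = -33*(-40) = 1320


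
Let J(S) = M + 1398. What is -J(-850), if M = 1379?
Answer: -2777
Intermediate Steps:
J(S) = 2777 (J(S) = 1379 + 1398 = 2777)
-J(-850) = -1*2777 = -2777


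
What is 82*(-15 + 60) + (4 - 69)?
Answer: 3625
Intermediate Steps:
82*(-15 + 60) + (4 - 69) = 82*45 - 65 = 3690 - 65 = 3625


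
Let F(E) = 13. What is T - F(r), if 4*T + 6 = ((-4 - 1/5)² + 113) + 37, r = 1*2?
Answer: 2741/100 ≈ 27.410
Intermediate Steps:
r = 2
T = 4041/100 (T = -3/2 + (((-4 - 1/5)² + 113) + 37)/4 = -3/2 + (((-4 - 1*⅕)² + 113) + 37)/4 = -3/2 + (((-4 - ⅕)² + 113) + 37)/4 = -3/2 + (((-21/5)² + 113) + 37)/4 = -3/2 + ((441/25 + 113) + 37)/4 = -3/2 + (3266/25 + 37)/4 = -3/2 + (¼)*(4191/25) = -3/2 + 4191/100 = 4041/100 ≈ 40.410)
T - F(r) = 4041/100 - 1*13 = 4041/100 - 13 = 2741/100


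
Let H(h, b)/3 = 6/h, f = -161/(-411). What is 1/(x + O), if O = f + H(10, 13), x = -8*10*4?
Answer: -2055/653096 ≈ -0.0031466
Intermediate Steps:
f = 161/411 (f = -161*(-1/411) = 161/411 ≈ 0.39173)
H(h, b) = 18/h (H(h, b) = 3*(6/h) = 18/h)
x = -320 (x = -80*4 = -320)
O = 4504/2055 (O = 161/411 + 18/10 = 161/411 + 18*(⅒) = 161/411 + 9/5 = 4504/2055 ≈ 2.1917)
1/(x + O) = 1/(-320 + 4504/2055) = 1/(-653096/2055) = -2055/653096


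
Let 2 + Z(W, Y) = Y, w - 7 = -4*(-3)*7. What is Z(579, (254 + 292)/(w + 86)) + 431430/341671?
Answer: 47321314/20158589 ≈ 2.3475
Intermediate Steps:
w = 91 (w = 7 - 4*(-3)*7 = 7 + 12*7 = 7 + 84 = 91)
Z(W, Y) = -2 + Y
Z(579, (254 + 292)/(w + 86)) + 431430/341671 = (-2 + (254 + 292)/(91 + 86)) + 431430/341671 = (-2 + 546/177) + 431430*(1/341671) = (-2 + 546*(1/177)) + 431430/341671 = (-2 + 182/59) + 431430/341671 = 64/59 + 431430/341671 = 47321314/20158589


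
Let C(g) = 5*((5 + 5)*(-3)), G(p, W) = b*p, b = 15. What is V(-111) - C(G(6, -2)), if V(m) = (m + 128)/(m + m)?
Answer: 33283/222 ≈ 149.92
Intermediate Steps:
V(m) = (128 + m)/(2*m) (V(m) = (128 + m)/((2*m)) = (128 + m)*(1/(2*m)) = (128 + m)/(2*m))
G(p, W) = 15*p
C(g) = -150 (C(g) = 5*(10*(-3)) = 5*(-30) = -150)
V(-111) - C(G(6, -2)) = (½)*(128 - 111)/(-111) - 1*(-150) = (½)*(-1/111)*17 + 150 = -17/222 + 150 = 33283/222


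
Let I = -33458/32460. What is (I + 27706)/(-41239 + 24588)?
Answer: -449651651/270245730 ≈ -1.6639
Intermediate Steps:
I = -16729/16230 (I = -33458*1/32460 = -16729/16230 ≈ -1.0307)
(I + 27706)/(-41239 + 24588) = (-16729/16230 + 27706)/(-41239 + 24588) = (449651651/16230)/(-16651) = (449651651/16230)*(-1/16651) = -449651651/270245730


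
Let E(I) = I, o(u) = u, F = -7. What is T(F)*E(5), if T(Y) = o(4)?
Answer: 20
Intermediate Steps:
T(Y) = 4
T(F)*E(5) = 4*5 = 20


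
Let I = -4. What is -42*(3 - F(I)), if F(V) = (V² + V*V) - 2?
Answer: 1134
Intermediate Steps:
F(V) = -2 + 2*V² (F(V) = (V² + V²) - 2 = 2*V² - 2 = -2 + 2*V²)
-42*(3 - F(I)) = -42*(3 - (-2 + 2*(-4)²)) = -42*(3 - (-2 + 2*16)) = -42*(3 - (-2 + 32)) = -42*(3 - 1*30) = -42*(3 - 30) = -42*(-27) = 1134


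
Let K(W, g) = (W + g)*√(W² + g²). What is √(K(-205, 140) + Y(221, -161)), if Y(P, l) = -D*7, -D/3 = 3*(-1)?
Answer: √(-63 - 325*√2465) ≈ 127.27*I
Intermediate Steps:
D = 9 (D = -9*(-1) = -3*(-3) = 9)
K(W, g) = √(W² + g²)*(W + g)
Y(P, l) = -63 (Y(P, l) = -1*9*7 = -9*7 = -63)
√(K(-205, 140) + Y(221, -161)) = √(√((-205)² + 140²)*(-205 + 140) - 63) = √(√(42025 + 19600)*(-65) - 63) = √(√61625*(-65) - 63) = √((5*√2465)*(-65) - 63) = √(-325*√2465 - 63) = √(-63 - 325*√2465)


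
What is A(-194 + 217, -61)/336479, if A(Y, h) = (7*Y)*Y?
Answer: 3703/336479 ≈ 0.011005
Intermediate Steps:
A(Y, h) = 7*Y²
A(-194 + 217, -61)/336479 = (7*(-194 + 217)²)/336479 = (7*23²)*(1/336479) = (7*529)*(1/336479) = 3703*(1/336479) = 3703/336479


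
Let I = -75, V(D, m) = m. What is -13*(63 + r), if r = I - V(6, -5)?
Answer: 91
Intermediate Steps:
r = -70 (r = -75 - 1*(-5) = -75 + 5 = -70)
-13*(63 + r) = -13*(63 - 70) = -13*(-7) = 91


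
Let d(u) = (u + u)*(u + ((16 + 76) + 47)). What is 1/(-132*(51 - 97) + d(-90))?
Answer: -1/2748 ≈ -0.00036390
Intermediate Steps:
d(u) = 2*u*(139 + u) (d(u) = (2*u)*(u + (92 + 47)) = (2*u)*(u + 139) = (2*u)*(139 + u) = 2*u*(139 + u))
1/(-132*(51 - 97) + d(-90)) = 1/(-132*(51 - 97) + 2*(-90)*(139 - 90)) = 1/(-132*(-46) + 2*(-90)*49) = 1/(6072 - 8820) = 1/(-2748) = -1/2748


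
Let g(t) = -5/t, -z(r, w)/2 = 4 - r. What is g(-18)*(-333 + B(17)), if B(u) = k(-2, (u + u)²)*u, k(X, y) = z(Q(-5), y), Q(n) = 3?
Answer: -1835/18 ≈ -101.94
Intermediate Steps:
z(r, w) = -8 + 2*r (z(r, w) = -2*(4 - r) = -8 + 2*r)
k(X, y) = -2 (k(X, y) = -8 + 2*3 = -8 + 6 = -2)
B(u) = -2*u
g(-18)*(-333 + B(17)) = (-5/(-18))*(-333 - 2*17) = (-5*(-1/18))*(-333 - 34) = (5/18)*(-367) = -1835/18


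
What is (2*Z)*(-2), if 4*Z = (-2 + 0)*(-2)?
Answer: -4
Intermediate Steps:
Z = 1 (Z = ((-2 + 0)*(-2))/4 = (-2*(-2))/4 = (¼)*4 = 1)
(2*Z)*(-2) = (2*1)*(-2) = 2*(-2) = -4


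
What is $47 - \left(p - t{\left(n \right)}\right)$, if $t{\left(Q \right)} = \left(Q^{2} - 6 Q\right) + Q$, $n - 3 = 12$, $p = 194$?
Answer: $3$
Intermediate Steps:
$n = 15$ ($n = 3 + 12 = 15$)
$t{\left(Q \right)} = Q^{2} - 5 Q$
$47 - \left(p - t{\left(n \right)}\right) = 47 + \left(15 \left(-5 + 15\right) - 194\right) = 47 + \left(15 \cdot 10 - 194\right) = 47 + \left(150 - 194\right) = 47 - 44 = 3$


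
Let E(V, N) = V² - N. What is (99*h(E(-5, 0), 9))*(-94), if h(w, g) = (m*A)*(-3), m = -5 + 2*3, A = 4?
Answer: 111672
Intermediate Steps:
m = 1 (m = -5 + 6 = 1)
h(w, g) = -12 (h(w, g) = (1*4)*(-3) = 4*(-3) = -12)
(99*h(E(-5, 0), 9))*(-94) = (99*(-12))*(-94) = -1188*(-94) = 111672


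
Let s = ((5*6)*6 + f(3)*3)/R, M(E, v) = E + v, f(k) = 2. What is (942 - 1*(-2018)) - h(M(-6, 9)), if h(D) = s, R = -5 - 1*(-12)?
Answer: 20534/7 ≈ 2933.4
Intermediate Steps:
R = 7 (R = -5 + 12 = 7)
s = 186/7 (s = ((5*6)*6 + 2*3)/7 = (30*6 + 6)*(1/7) = (180 + 6)*(1/7) = 186*(1/7) = 186/7 ≈ 26.571)
h(D) = 186/7
(942 - 1*(-2018)) - h(M(-6, 9)) = (942 - 1*(-2018)) - 1*186/7 = (942 + 2018) - 186/7 = 2960 - 186/7 = 20534/7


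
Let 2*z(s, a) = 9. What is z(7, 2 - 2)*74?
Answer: 333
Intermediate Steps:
z(s, a) = 9/2 (z(s, a) = (1/2)*9 = 9/2)
z(7, 2 - 2)*74 = (9/2)*74 = 333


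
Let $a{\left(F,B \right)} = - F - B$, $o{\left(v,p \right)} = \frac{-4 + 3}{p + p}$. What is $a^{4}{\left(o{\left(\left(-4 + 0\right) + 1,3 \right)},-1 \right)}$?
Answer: $\frac{2401}{1296} \approx 1.8526$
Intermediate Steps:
$o{\left(v,p \right)} = - \frac{1}{2 p}$
$a{\left(F,B \right)} = - B - F$
$a^{4}{\left(o{\left(\left(-4 + 0\right) + 1,3 \right)},-1 \right)} = \left(\left(-1\right) \left(-1\right) - - \frac{1}{2 \cdot 3}\right)^{4} = \left(1 - \left(- \frac{1}{2}\right) \frac{1}{3}\right)^{4} = \left(1 - - \frac{1}{6}\right)^{4} = \left(1 + \frac{1}{6}\right)^{4} = \left(\frac{7}{6}\right)^{4} = \frac{2401}{1296}$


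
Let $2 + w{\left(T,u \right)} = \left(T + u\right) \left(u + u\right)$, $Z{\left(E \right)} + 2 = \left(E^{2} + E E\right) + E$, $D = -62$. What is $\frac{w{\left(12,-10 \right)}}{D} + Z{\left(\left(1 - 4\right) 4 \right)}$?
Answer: $\frac{8515}{31} \approx 274.68$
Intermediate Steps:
$Z{\left(E \right)} = -2 + E + 2 E^{2}$ ($Z{\left(E \right)} = -2 + \left(\left(E^{2} + E E\right) + E\right) = -2 + \left(\left(E^{2} + E^{2}\right) + E\right) = -2 + \left(2 E^{2} + E\right) = -2 + \left(E + 2 E^{2}\right) = -2 + E + 2 E^{2}$)
$w{\left(T,u \right)} = -2 + 2 u \left(T + u\right)$ ($w{\left(T,u \right)} = -2 + \left(T + u\right) \left(u + u\right) = -2 + \left(T + u\right) 2 u = -2 + 2 u \left(T + u\right)$)
$\frac{w{\left(12,-10 \right)}}{D} + Z{\left(\left(1 - 4\right) 4 \right)} = \frac{-2 + 2 \left(-10\right)^{2} + 2 \cdot 12 \left(-10\right)}{-62} + \left(-2 + \left(1 - 4\right) 4 + 2 \left(\left(1 - 4\right) 4\right)^{2}\right) = - \frac{-2 + 2 \cdot 100 - 240}{62} - \left(14 - 288\right) = - \frac{-2 + 200 - 240}{62} - \left(14 - 288\right) = \left(- \frac{1}{62}\right) \left(-42\right) - -274 = \frac{21}{31} - -274 = \frac{21}{31} + 274 = \frac{8515}{31}$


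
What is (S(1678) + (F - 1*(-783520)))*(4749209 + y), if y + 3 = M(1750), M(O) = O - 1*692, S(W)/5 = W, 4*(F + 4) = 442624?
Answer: 4287407776368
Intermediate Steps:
F = 110652 (F = -4 + (¼)*442624 = -4 + 110656 = 110652)
S(W) = 5*W
M(O) = -692 + O (M(O) = O - 692 = -692 + O)
y = 1055 (y = -3 + (-692 + 1750) = -3 + 1058 = 1055)
(S(1678) + (F - 1*(-783520)))*(4749209 + y) = (5*1678 + (110652 - 1*(-783520)))*(4749209 + 1055) = (8390 + (110652 + 783520))*4750264 = (8390 + 894172)*4750264 = 902562*4750264 = 4287407776368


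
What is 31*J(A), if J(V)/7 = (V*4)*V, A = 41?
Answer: 1459108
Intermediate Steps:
J(V) = 28*V² (J(V) = 7*((V*4)*V) = 7*((4*V)*V) = 7*(4*V²) = 28*V²)
31*J(A) = 31*(28*41²) = 31*(28*1681) = 31*47068 = 1459108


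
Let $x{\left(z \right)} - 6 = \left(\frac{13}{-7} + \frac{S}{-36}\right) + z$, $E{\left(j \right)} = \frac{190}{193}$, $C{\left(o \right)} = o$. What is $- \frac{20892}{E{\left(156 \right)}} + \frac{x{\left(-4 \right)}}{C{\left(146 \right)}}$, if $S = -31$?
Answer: $- \frac{74175517741}{3495240} \approx -21222.0$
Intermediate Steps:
$E{\left(j \right)} = \frac{190}{193}$ ($E{\left(j \right)} = 190 \cdot \frac{1}{193} = \frac{190}{193}$)
$x{\left(z \right)} = \frac{1261}{252} + z$ ($x{\left(z \right)} = 6 + \left(\left(\frac{13}{-7} - \frac{31}{-36}\right) + z\right) = 6 + \left(\left(13 \left(- \frac{1}{7}\right) - - \frac{31}{36}\right) + z\right) = 6 + \left(\left(- \frac{13}{7} + \frac{31}{36}\right) + z\right) = 6 + \left(- \frac{251}{252} + z\right) = \frac{1261}{252} + z$)
$- \frac{20892}{E{\left(156 \right)}} + \frac{x{\left(-4 \right)}}{C{\left(146 \right)}} = - \frac{20892}{\frac{190}{193}} + \frac{\frac{1261}{252} - 4}{146} = \left(-20892\right) \frac{193}{190} + \frac{253}{252} \cdot \frac{1}{146} = - \frac{2016078}{95} + \frac{253}{36792} = - \frac{74175517741}{3495240}$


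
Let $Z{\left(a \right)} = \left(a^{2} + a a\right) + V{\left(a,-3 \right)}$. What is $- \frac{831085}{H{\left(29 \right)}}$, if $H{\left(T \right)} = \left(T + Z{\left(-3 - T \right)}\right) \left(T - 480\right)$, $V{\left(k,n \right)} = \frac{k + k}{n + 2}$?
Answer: $\frac{831085}{965591} \approx 0.8607$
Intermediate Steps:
$V{\left(k,n \right)} = \frac{2 k}{2 + n}$
$Z{\left(a \right)} = - 2 a + 2 a^{2}$ ($Z{\left(a \right)} = \left(a^{2} + a a\right) + \frac{2 a}{2 - 3} = \left(a^{2} + a^{2}\right) + \frac{2 a}{-1} = 2 a^{2} + 2 a \left(-1\right) = 2 a^{2} - 2 a = - 2 a + 2 a^{2}$)
$H{\left(T \right)} = \left(-480 + T\right) \left(T + 2 \left(-4 - T\right) \left(-3 - T\right)\right)$ ($H{\left(T \right)} = \left(T + 2 \left(-3 - T\right) \left(-1 - \left(3 + T\right)\right)\right) \left(T - 480\right) = \left(T + 2 \left(-3 - T\right) \left(-4 - T\right)\right) \left(-480 + T\right) = \left(T + 2 \left(-4 - T\right) \left(-3 - T\right)\right) \left(-480 + T\right) = \left(-480 + T\right) \left(T + 2 \left(-4 - T\right) \left(-3 - T\right)\right)$)
$- \frac{831085}{H{\left(29 \right)}} = - \frac{831085}{-11520 - 208104 - 945 \cdot 29^{2} + 2 \cdot 29^{3}} = - \frac{831085}{-11520 - 208104 - 794745 + 2 \cdot 24389} = - \frac{831085}{-11520 - 208104 - 794745 + 48778} = - \frac{831085}{-965591} = \left(-831085\right) \left(- \frac{1}{965591}\right) = \frac{831085}{965591}$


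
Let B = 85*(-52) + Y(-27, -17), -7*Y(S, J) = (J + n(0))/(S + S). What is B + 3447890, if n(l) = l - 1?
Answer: 72312869/21 ≈ 3.4435e+6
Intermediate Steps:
n(l) = -1 + l
Y(S, J) = -(-1 + J)/(14*S) (Y(S, J) = -(J + (-1 + 0))/(7*(S + S)) = -(J - 1)/(7*(2*S)) = -(-1 + J)*1/(2*S)/7 = -(-1 + J)/(14*S))
B = -92821/21 (B = 85*(-52) + (1/14)*(1 - 1*(-17))/(-27) = -4420 + (1/14)*(-1/27)*(1 + 17) = -4420 + (1/14)*(-1/27)*18 = -4420 - 1/21 = -92821/21 ≈ -4420.0)
B + 3447890 = -92821/21 + 3447890 = 72312869/21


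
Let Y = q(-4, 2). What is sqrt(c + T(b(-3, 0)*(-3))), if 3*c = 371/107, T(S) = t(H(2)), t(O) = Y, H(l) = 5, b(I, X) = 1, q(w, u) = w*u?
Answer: 13*I*sqrt(4173)/321 ≈ 2.6161*I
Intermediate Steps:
q(w, u) = u*w
Y = -8 (Y = 2*(-4) = -8)
t(O) = -8
T(S) = -8
c = 371/321 (c = (371/107)/3 = (371*(1/107))/3 = (1/3)*(371/107) = 371/321 ≈ 1.1558)
sqrt(c + T(b(-3, 0)*(-3))) = sqrt(371/321 - 8) = sqrt(-2197/321) = 13*I*sqrt(4173)/321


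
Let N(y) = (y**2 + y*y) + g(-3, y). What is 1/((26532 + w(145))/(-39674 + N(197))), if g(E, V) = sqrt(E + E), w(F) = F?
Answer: 37944/26677 + I*sqrt(6)/26677 ≈ 1.4223 + 9.182e-5*I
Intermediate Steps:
g(E, V) = sqrt(2)*sqrt(E) (g(E, V) = sqrt(2*E) = sqrt(2)*sqrt(E))
N(y) = 2*y**2 + I*sqrt(6) (N(y) = (y**2 + y*y) + sqrt(2)*sqrt(-3) = (y**2 + y**2) + sqrt(2)*(I*sqrt(3)) = 2*y**2 + I*sqrt(6))
1/((26532 + w(145))/(-39674 + N(197))) = 1/((26532 + 145)/(-39674 + (2*197**2 + I*sqrt(6)))) = 1/(26677/(-39674 + (2*38809 + I*sqrt(6)))) = 1/(26677/(-39674 + (77618 + I*sqrt(6)))) = 1/(26677/(37944 + I*sqrt(6))) = 37944/26677 + I*sqrt(6)/26677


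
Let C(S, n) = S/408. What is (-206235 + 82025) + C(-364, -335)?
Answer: -12669511/102 ≈ -1.2421e+5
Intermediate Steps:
C(S, n) = S/408 (C(S, n) = S*(1/408) = S/408)
(-206235 + 82025) + C(-364, -335) = (-206235 + 82025) + (1/408)*(-364) = -124210 - 91/102 = -12669511/102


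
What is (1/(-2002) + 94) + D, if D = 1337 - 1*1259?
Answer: 344343/2002 ≈ 172.00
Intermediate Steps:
D = 78 (D = 1337 - 1259 = 78)
(1/(-2002) + 94) + D = (1/(-2002) + 94) + 78 = (-1/2002 + 94) + 78 = 188187/2002 + 78 = 344343/2002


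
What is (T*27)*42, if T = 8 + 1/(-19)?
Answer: 171234/19 ≈ 9012.3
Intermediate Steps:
T = 151/19 (T = 8 - 1/19 = 151/19 ≈ 7.9474)
(T*27)*42 = ((151/19)*27)*42 = (4077/19)*42 = 171234/19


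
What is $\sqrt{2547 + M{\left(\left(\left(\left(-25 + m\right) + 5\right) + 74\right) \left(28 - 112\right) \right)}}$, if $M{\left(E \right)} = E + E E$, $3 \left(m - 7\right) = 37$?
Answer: $\sqrt{37941987} \approx 6159.7$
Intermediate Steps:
$m = \frac{58}{3}$ ($m = 7 + \frac{1}{3} \cdot 37 = 7 + \frac{37}{3} = \frac{58}{3} \approx 19.333$)
$M{\left(E \right)} = E + E^{2}$
$\sqrt{2547 + M{\left(\left(\left(\left(-25 + m\right) + 5\right) + 74\right) \left(28 - 112\right) \right)}} = \sqrt{2547 + \left(\left(\left(-25 + \frac{58}{3}\right) + 5\right) + 74\right) \left(28 - 112\right) \left(1 + \left(\left(\left(-25 + \frac{58}{3}\right) + 5\right) + 74\right) \left(28 - 112\right)\right)} = \sqrt{2547 + \left(\left(- \frac{17}{3} + 5\right) + 74\right) \left(-84\right) \left(1 + \left(\left(- \frac{17}{3} + 5\right) + 74\right) \left(-84\right)\right)} = \sqrt{2547 + \left(- \frac{2}{3} + 74\right) \left(-84\right) \left(1 + \left(- \frac{2}{3} + 74\right) \left(-84\right)\right)} = \sqrt{2547 + \frac{220}{3} \left(-84\right) \left(1 + \frac{220}{3} \left(-84\right)\right)} = \sqrt{2547 - 6160 \left(1 - 6160\right)} = \sqrt{2547 - -37939440} = \sqrt{2547 + 37939440} = \sqrt{37941987}$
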